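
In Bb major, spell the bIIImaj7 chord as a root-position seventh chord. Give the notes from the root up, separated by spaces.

Db F Ab C

bIIImaj7 is built on the lowered scale degree 3. In Bb major degree 3 is D; lowered it becomes Db. In Bb minor the chord on Db is Db–F–Ab–C.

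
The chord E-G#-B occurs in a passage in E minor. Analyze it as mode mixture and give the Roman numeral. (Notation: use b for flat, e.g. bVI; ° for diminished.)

E is scale degree 1 in E minor. E–G#–B is a major chord — the form found in E major, not the diatonic i (Em). Borrowed into E minor it is written I.

I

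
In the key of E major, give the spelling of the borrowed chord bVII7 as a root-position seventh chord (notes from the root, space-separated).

D F# A C

The root of bVII7 is the lowered 7th degree: D# becomes D. Building the dominant-seventh chord from the parallel minor on D: D–F#–A–C.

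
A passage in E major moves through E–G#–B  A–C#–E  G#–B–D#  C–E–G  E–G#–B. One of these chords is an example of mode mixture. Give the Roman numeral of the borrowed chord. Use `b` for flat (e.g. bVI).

The diatonic triads in E major are E, F#m, G#m, A, B, C#m, D#dim. Of the given chords, E–G#–B = E, A–C#–E = A and G#–B–D# = G#m are diatonic. C–E–G is not: scale degree 6 in E major carries C#m (vi). In E minor the chord on that degree is C, so here it functions as bVI, borrowed from the parallel minor.

bVI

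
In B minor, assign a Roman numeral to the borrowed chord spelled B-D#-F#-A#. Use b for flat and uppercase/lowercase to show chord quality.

B is scale degree 1 in B minor. Diatonically B minor has Bm (i) on that degree; B–D#–F#–A# is instead the major-seventh chord native to B major, so it takes the label Imaj7.

Imaj7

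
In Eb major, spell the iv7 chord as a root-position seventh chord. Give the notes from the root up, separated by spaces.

iv7 is built on scale degree 4, which is Ab in both Eb major and its parallel. Building the minor-seventh chord from the parallel minor on Ab: Ab–Cb–Eb–Gb.

Ab Cb Eb Gb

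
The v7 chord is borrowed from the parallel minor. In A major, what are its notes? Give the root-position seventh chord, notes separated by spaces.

E G B D

v7 is built on scale degree 5, which is E in both A major and its parallel. Building the minor-seventh chord from the parallel minor on E: E–G–B–D.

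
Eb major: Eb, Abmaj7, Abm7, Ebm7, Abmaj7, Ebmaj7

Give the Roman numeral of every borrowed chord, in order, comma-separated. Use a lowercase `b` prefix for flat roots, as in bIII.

iv7, i7

Eb major has the diatonic set Eb, Fm, Gm, Ab, Bb, Cm, Ddim. Eb, Abmaj7 and Ebmaj7 all belong to that set. Abm7 (Ab–Cb–Eb–Gb) is not: scale degree 4 in Eb major carries Ab (IV). In Eb minor the chord on that degree is Abm7, so here it functions as iv7, borrowed from the parallel minor. But Ebm7 (Eb–Gb–Bb–Db) is foreign: the diatonic I on degree 1 is Eb, whereas Ebm7 comes from Eb minor. It is labeled i7.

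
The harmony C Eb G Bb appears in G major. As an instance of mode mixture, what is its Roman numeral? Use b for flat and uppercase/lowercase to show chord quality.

C is scale degree 4 in G major. Diatonically G major has C (IV) on that degree; C–Eb–G–Bb is instead the minor-seventh chord native to G minor, so it takes the label iv7.

iv7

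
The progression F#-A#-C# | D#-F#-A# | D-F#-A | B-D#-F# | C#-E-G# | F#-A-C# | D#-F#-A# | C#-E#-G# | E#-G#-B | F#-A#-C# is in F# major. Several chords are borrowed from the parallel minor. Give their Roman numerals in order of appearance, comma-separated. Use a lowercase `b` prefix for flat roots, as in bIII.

bVI, v, i

F# major has the diatonic set F#, G#m, A#m, B, C#, D#m, E#dim. Of the given chords, F#–A#–C# = F#, D#–F#–A# = D#m, B–D#–F# = B, C#–E#–G# = C# and E#–G#–B = E#dim are diatonic. But D–F#–A is foreign: the diatonic vi on degree 6 is D#m, whereas D comes from F# minor. It is labeled bVI. C#–E–G# is not: scale degree 5 in F# major carries C# (V). In F# minor the chord on that degree is C#m, so here it functions as v, borrowed from the parallel minor. F#–A–C# is not: scale degree 1 in F# major carries F# (I). In F# minor the chord on that degree is F#m, so here it functions as i, borrowed from the parallel minor.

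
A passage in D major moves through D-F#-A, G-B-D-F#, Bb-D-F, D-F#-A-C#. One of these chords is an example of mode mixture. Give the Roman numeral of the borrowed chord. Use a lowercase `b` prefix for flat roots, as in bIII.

bVI

The diatonic triads in D major are D, Em, F#m, G, A, Bm, C#dim. D–F#–A = D, G–B–D–F# = Gmaj7 and D–F#–A–C# = Dmaj7 are all diatonic. But Bb–D–F is foreign: the diatonic vi on degree 6 is Bm, whereas Bb comes from D minor. It is labeled bVI.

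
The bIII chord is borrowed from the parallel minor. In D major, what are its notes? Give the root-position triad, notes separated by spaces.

Scale degree 3 in D major is F#. bIII uses the lowered form, F, taken from D minor. In D minor the chord on F is F–A–C.

F A C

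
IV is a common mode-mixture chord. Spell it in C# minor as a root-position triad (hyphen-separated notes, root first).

F#-A#-C#

The root, F#, is scale degree 4 — the same note in C# minor and C# major; only the chord quality changes. In C# major the chord on F# is F#–A#–C#.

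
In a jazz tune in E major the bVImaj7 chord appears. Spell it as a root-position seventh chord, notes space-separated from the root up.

C E G B

Scale degree 6 in E major is C#. bVImaj7 uses the lowered form, C, taken from E minor. In E minor the chord on C is C–E–G–B.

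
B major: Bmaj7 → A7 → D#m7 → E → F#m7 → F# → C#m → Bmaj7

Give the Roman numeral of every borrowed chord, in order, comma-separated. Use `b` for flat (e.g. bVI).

bVII7, v7

The diatonic triads in B major are B, C#m, D#m, E, F#, G#m, A#dim. Of the given chords, Bmaj7, D#m7, E, F# and C#m are diatonic. A7 (A–C#–E–G) doesn't fit — on degree 7 B major would have A#dim (vii°). A7 is the degree-7 chord of B minor, so it is the borrowed bVII7. F#m7 (F#–A–C#–E) is not: scale degree 5 in B major carries F# (V). In B minor the chord on that degree is F#m7, so here it functions as v7, borrowed from the parallel minor.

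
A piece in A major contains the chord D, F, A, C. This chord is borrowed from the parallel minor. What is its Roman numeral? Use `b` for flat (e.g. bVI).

D is scale degree 4 in A major. The diatonic chord on degree 4 would be D (IV), but D–F–A–C is the minor-seventh chord from A minor. As a borrowed chord it is labeled iv7.

iv7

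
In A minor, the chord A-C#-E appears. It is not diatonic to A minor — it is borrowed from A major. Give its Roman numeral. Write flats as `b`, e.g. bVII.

I

The root A is the diatonic 1st degree of A minor; the borrowing shows in the chord quality. The diatonic chord on degree 1 would be Am (i), but A–C#–E is the major chord from A major. As a borrowed chord it is labeled I.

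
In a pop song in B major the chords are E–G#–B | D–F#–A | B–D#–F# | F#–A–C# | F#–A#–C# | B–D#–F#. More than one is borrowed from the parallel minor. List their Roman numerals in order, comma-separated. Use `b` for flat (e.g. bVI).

bIII, v

The diatonic triads in B major are B, C#m, D#m, E, F#, G#m, A#dim. E–G#–B = E, B–D#–F# = B and F#–A#–C# = F# are all diatonic. D–F#–A is not: scale degree 3 in B major carries D#m (iii). In B minor the chord on that degree is D, so here it functions as bIII, borrowed from the parallel minor. But F#–A–C# is foreign: the diatonic V on degree 5 is F#, whereas F#m comes from B minor. It is labeled v.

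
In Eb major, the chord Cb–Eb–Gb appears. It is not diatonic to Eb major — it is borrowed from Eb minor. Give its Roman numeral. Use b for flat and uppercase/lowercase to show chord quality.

bVI

Cb is the lowered form of scale degree 6 in Eb major (the diatonic degree 6 is C). The diatonic chord on degree 6 would be Cm (vi), but Cb–Eb–Gb is the major chord from Eb minor. As a borrowed chord it is labeled bVI.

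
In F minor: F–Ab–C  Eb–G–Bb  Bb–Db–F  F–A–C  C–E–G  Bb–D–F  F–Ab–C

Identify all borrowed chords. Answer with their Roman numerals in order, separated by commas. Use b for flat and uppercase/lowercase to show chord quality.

The diatonic triads in F minor (with V from harmonic minor) are Fm, Gdim, Ab, Bbm, C, Db, Eb. F–Ab–C = Fm, Eb–G–Bb = Eb, Bb–Db–F = Bbm and C–E–G = C all belong to that set. F–A–C is not: scale degree 1 in F minor carries Fm (i). In F major the chord on that degree is F, so here it functions as I, borrowed from the parallel major. Bb–D–F doesn't fit — on degree 4 F minor would have Bbm (iv). Bb is the degree-4 chord of F major, so it is the borrowed IV.

I, IV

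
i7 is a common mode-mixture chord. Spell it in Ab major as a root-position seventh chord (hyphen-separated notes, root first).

Ab-Cb-Eb-Gb

i7 is built on scale degree 1, which is Ab in both Ab major and its parallel. Building the minor-seventh chord from the parallel minor on Ab: Ab–Cb–Eb–Gb.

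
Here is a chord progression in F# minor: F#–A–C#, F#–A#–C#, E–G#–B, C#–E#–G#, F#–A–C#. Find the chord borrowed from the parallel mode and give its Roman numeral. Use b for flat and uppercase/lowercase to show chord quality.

I

F# minor has the diatonic set F#m, G#dim, A, Bm, C#, D, E (with V from harmonic minor). F#–A–C# = F#m, E–G#–B = E and C#–E#–G# = C# are all diatonic. But F#–A#–C# is foreign: the diatonic i on degree 1 is F#m, whereas F# comes from F# major. It is labeled I.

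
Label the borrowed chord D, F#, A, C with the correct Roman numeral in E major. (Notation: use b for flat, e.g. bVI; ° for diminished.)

D is the lowered form of scale degree 7 in E major (the diatonic degree 7 is D#). D–F#–A–C is a dominant-seventh chord — the form found in E minor, not the diatonic vii° (D#dim). Borrowed into E major it is written bVII7.

bVII7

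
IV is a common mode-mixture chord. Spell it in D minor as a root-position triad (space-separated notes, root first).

G B D

IV is built on scale degree 4, which is G in both D minor and its parallel. Building the major chord from the parallel major on G: G–B–D.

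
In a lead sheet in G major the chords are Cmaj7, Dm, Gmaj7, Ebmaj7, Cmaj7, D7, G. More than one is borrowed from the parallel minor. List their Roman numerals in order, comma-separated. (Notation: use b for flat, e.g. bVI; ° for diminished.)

G major has the diatonic set G, Am, Bm, C, D, Em, F#dim. Of the given chords, Cmaj7, Gmaj7, D7 and G are diatonic. But Dm (D–F–A) is foreign: the diatonic V on degree 5 is D, whereas Dm comes from G minor. It is labeled v. But Ebmaj7 (Eb–G–Bb–D) is foreign: the diatonic vi on degree 6 is Em, whereas Ebmaj7 comes from G minor. It is labeled bVImaj7.

v, bVImaj7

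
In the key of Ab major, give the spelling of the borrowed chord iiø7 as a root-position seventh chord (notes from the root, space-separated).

Bb Db Fb Ab

The root, Bb, is scale degree 2 — the same note in Ab major and Ab minor; only the chord quality changes. Stacking thirds in Ab minor on Bb gives Bb–Db–Fb–Ab.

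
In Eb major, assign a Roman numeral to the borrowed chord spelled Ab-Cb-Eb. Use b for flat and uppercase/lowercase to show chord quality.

iv

Ab is scale degree 4 in Eb major. The diatonic chord on degree 4 would be Ab (IV), but Ab–Cb–Eb is the minor chord from Eb minor. As a borrowed chord it is labeled iv.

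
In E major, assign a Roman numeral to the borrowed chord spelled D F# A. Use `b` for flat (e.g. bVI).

bVII

D is the lowered form of scale degree 7 in E major (the diatonic degree 7 is D#). The diatonic chord on degree 7 would be D#dim (vii°), but D–F#–A is the major chord from E minor. As a borrowed chord it is labeled bVII.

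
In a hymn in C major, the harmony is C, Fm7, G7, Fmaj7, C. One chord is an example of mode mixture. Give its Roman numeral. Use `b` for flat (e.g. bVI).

iv7

In C major the diatonic chords are C, Dm, Em, F, G, Am, Bdim. C, G7 and Fmaj7 all belong to that set. Fm7 (F–Ab–C–Eb) is not: scale degree 4 in C major carries F (IV). In C minor the chord on that degree is Fm7, so here it functions as iv7, borrowed from the parallel minor.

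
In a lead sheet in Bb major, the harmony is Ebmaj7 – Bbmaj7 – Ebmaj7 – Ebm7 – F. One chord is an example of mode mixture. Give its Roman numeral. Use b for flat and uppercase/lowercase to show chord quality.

iv7

Bb major has the diatonic set Bb, Cm, Dm, Eb, F, Gm, Adim. Ebmaj7, Bbmaj7 and F all belong to that set. Ebm7 (Eb–Gb–Bb–Db) doesn't fit — on degree 4 Bb major would have Eb (IV). Ebm7 is the degree-4 chord of Bb minor, so it is the borrowed iv7.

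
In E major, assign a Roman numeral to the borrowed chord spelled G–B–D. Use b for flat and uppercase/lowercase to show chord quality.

bIII

In E major scale degree 3 is G#; G is its lowered form, from E minor. Diatonically E major has G#m (iii) on that degree; G–B–D is instead the major chord native to E minor, so it takes the label bIII.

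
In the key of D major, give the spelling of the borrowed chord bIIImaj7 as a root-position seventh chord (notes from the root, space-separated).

F A C E

Scale degree 3 in D major is F#. bIIImaj7 uses the lowered form, F, taken from D minor. In D minor the chord on F is F–A–C–E.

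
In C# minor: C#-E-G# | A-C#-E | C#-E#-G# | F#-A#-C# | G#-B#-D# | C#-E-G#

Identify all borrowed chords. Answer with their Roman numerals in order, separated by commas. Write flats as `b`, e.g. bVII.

The diatonic triads in C# minor (with V from harmonic minor) are C#m, D#dim, E, F#m, G#, A, B. Of the given chords, C#–E–G# = C#m, A–C#–E = A and G#–B#–D# = G# are diatonic. C#–E#–G# doesn't fit — on degree 1 C# minor would have C#m (i). C# is the degree-1 chord of C# major, so it is the borrowed I. But F#–A#–C# is foreign: the diatonic iv on degree 4 is F#m, whereas F# comes from C# major. It is labeled IV.

I, IV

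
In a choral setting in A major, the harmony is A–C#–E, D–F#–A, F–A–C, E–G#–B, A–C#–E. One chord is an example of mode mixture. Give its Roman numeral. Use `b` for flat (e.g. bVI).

In A major the diatonic chords are A, Bm, C#m, D, E, F#m, G#dim. A–C#–E = A, D–F#–A = D and E–G#–B = E all belong to that set. F–A–C doesn't fit — on degree 6 A major would have F#m (vi). F is the degree-6 chord of A minor, so it is the borrowed bVI.

bVI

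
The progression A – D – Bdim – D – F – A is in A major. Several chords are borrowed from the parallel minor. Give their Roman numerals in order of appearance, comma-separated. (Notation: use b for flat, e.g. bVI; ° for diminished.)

The diatonic triads in A major are A, Bm, C#m, D, E, F#m, G#dim. A and D are both diatonic. But Bdim (B–D–F) is foreign: the diatonic ii on degree 2 is Bm, whereas Bdim comes from A minor. It is labeled ii°. F (F–A–C) doesn't fit — on degree 6 A major would have F#m (vi). F is the degree-6 chord of A minor, so it is the borrowed bVI.

ii°, bVI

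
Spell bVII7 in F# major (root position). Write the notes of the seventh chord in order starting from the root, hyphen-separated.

Scale degree 7 in F# major is E#. bVII7 uses the lowered form, E, taken from F# minor. In F# minor the chord on E is E–G#–B–D.

E-G#-B-D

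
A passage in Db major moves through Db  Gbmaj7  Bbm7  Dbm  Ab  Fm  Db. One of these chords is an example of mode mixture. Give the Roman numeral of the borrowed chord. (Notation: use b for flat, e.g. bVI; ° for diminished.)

Db major has the diatonic set Db, Ebm, Fm, Gb, Ab, Bbm, Cdim. Of the given chords, Db, Gbmaj7, Bbm7, Ab and Fm are diatonic. But Dbm (Db–Fb–Ab) is foreign: the diatonic I on degree 1 is Db, whereas Dbm comes from Db minor. It is labeled i.

i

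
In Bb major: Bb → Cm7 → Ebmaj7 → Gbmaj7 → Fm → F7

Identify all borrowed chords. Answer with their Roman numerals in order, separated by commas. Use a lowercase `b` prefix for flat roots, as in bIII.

The diatonic triads in Bb major are Bb, Cm, Dm, Eb, F, Gm, Adim. Bb, Cm7, Ebmaj7 and F7 all belong to that set. Gbmaj7 (Gb–Bb–Db–F) is not: scale degree 6 in Bb major carries Gm (vi). In Bb minor the chord on that degree is Gbmaj7, so here it functions as bVImaj7, borrowed from the parallel minor. Fm (F–Ab–C) is not: scale degree 5 in Bb major carries F (V). In Bb minor the chord on that degree is Fm, so here it functions as v, borrowed from the parallel minor.

bVImaj7, v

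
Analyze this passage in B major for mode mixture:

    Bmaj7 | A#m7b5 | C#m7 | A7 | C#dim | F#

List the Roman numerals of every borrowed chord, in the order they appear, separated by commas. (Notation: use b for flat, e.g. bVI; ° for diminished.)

bVII7, ii°

The diatonic triads in B major are B, C#m, D#m, E, F#, G#m, A#dim. Of the given chords, Bmaj7, A#m7b5, C#m7 and F# are diatonic. But A7 (A–C#–E–G) is foreign: the diatonic vii° on degree 7 is A#dim, whereas A7 comes from B minor. It is labeled bVII7. C#dim (C#–E–G) doesn't fit — on degree 2 B major would have C#m (ii). C#dim is the degree-2 chord of B minor, so it is the borrowed ii°.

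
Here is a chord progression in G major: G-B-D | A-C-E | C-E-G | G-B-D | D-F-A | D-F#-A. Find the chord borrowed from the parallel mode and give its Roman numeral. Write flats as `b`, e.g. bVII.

v

In G major the diatonic chords are G, Am, Bm, C, D, Em, F#dim. G–B–D = G, A–C–E = Am, C–E–G = C and D–F#–A = D all belong to that set. D–F–A doesn't fit — on degree 5 G major would have D (V). Dm is the degree-5 chord of G minor, so it is the borrowed v.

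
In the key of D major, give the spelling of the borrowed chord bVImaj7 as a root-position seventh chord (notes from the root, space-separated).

Bb D F A

The root of bVImaj7 is the lowered 6th degree: B becomes Bb. Building the major-seventh chord from the parallel minor on Bb: Bb–D–F–A.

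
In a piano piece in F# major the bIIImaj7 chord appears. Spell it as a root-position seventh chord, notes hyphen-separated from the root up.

The root of bIIImaj7 is the lowered 3rd degree: A# becomes A. In F# minor the chord on A is A–C#–E–G#.

A-C#-E-G#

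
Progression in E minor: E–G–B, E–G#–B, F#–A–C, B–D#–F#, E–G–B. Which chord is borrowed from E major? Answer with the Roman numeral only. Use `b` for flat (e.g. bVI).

In E minor (with V from harmonic minor) the diatonic chords are Em, F#dim, G, Am, B, C, D. E–G–B = Em, F#–A–C = F#dim and B–D#–F# = B all belong to that set. But E–G#–B is foreign: the diatonic i on degree 1 is Em, whereas E comes from E major. It is labeled I.

I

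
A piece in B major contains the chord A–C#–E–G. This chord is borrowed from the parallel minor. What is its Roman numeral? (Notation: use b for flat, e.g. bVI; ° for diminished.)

A is the lowered form of scale degree 7 in B major (the diatonic degree 7 is A#). Diatonically B major has A#dim (vii°) on that degree; A–C#–E–G is instead the dominant-seventh chord native to B minor, so it takes the label bVII7.

bVII7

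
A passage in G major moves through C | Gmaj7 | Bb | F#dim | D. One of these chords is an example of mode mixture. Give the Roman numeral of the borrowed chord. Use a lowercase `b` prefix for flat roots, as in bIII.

bIII

G major has the diatonic set G, Am, Bm, C, D, Em, F#dim. C, Gmaj7, F#dim and D are all diatonic. But Bb (Bb–D–F) is foreign: the diatonic iii on degree 3 is Bm, whereas Bb comes from G minor. It is labeled bIII.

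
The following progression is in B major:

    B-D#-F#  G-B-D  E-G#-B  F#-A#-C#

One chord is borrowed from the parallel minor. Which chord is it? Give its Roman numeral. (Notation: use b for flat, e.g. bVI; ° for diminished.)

bVI

The diatonic triads in B major are B, C#m, D#m, E, F#, G#m, A#dim. Of the given chords, B–D#–F# = B, E–G#–B = E and F#–A#–C# = F# are diatonic. G–B–D doesn't fit — on degree 6 B major would have G#m (vi). G is the degree-6 chord of B minor, so it is the borrowed bVI.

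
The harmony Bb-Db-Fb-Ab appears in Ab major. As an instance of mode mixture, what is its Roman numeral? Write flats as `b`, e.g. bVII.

iiø7

Bb is scale degree 2 in Ab major. Diatonically Ab major has Bbm (ii) on that degree; Bb–Db–Fb–Ab is instead the half-diminished-seventh chord native to Ab minor, so it takes the label iiø7.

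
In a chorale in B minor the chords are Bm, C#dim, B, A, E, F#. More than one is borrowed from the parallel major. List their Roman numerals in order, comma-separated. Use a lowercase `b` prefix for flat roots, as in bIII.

B minor has the diatonic set Bm, C#dim, D, Em, F#, G, A (with V from harmonic minor). Bm, C#dim, A and F# all belong to that set. But B (B–D#–F#) is foreign: the diatonic i on degree 1 is Bm, whereas B comes from B major. It is labeled I. E (E–G#–B) is not: scale degree 4 in B minor carries Em (iv). In B major the chord on that degree is E, so here it functions as IV, borrowed from the parallel major.

I, IV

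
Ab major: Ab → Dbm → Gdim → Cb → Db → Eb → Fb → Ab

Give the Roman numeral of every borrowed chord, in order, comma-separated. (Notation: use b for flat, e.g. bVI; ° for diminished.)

iv, bIII, bVI

The diatonic triads in Ab major are Ab, Bbm, Cm, Db, Eb, Fm, Gdim. Of the given chords, Ab, Gdim, Db and Eb are diatonic. But Dbm (Db–Fb–Ab) is foreign: the diatonic IV on degree 4 is Db, whereas Dbm comes from Ab minor. It is labeled iv. Cb (Cb–Eb–Gb) doesn't fit — on degree 3 Ab major would have Cm (iii). Cb is the degree-3 chord of Ab minor, so it is the borrowed bIII. Fb (Fb–Ab–Cb) is not: scale degree 6 in Ab major carries Fm (vi). In Ab minor the chord on that degree is Fb, so here it functions as bVI, borrowed from the parallel minor.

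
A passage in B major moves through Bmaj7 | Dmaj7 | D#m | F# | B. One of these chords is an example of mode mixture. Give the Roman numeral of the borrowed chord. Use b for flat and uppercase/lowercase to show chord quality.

In B major the diatonic chords are B, C#m, D#m, E, F#, G#m, A#dim. Of the given chords, Bmaj7, D#m, F# and B are diatonic. Dmaj7 (D–F#–A–C#) doesn't fit — on degree 3 B major would have D#m (iii). Dmaj7 is the degree-3 chord of B minor, so it is the borrowed bIIImaj7.

bIIImaj7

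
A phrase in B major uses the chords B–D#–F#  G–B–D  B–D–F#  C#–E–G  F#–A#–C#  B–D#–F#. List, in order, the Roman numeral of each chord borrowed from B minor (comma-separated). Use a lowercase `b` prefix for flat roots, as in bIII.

bVI, i, ii°

In B major the diatonic chords are B, C#m, D#m, E, F#, G#m, A#dim. Of the given chords, B–D#–F# = B and F#–A#–C# = F# are diatonic. G–B–D is not: scale degree 6 in B major carries G#m (vi). In B minor the chord on that degree is G, so here it functions as bVI, borrowed from the parallel minor. B–D–F# is not: scale degree 1 in B major carries B (I). In B minor the chord on that degree is Bm, so here it functions as i, borrowed from the parallel minor. But C#–E–G is foreign: the diatonic ii on degree 2 is C#m, whereas C#dim comes from B minor. It is labeled ii°.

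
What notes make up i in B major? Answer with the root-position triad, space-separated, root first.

B D F#

The root, B, is scale degree 1 — the same note in B major and B minor; only the chord quality changes. Building the minor chord from the parallel minor on B: B–D–F#.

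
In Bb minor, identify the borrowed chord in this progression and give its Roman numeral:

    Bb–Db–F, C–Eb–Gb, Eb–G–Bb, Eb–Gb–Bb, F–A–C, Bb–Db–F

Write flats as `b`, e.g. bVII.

The diatonic triads in Bb minor (with V from harmonic minor) are Bbm, Cdim, Db, Ebm, F, Gb, Ab. Bb–Db–F = Bbm, C–Eb–Gb = Cdim, Eb–Gb–Bb = Ebm and F–A–C = F all belong to that set. Eb–G–Bb is not: scale degree 4 in Bb minor carries Ebm (iv). In Bb major the chord on that degree is Eb, so here it functions as IV, borrowed from the parallel major.

IV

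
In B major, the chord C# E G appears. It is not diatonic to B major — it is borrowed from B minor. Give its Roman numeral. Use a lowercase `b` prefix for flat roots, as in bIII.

ii°

The root C# is the diatonic 2nd degree of B major; the borrowing shows in the chord quality. Diatonically B major has C#m (ii) on that degree; C#–E–G is instead the diminished chord native to B minor, so it takes the label ii°.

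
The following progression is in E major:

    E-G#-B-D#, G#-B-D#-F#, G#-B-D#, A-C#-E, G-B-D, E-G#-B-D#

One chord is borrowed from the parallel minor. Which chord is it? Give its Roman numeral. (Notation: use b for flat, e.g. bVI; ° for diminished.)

bIII

The diatonic triads in E major are E, F#m, G#m, A, B, C#m, D#dim. Of the given chords, E–G#–B–D# = Emaj7, G#–B–D#–F# = G#m7, G#–B–D# = G#m and A–C#–E = A are diatonic. G–B–D is not: scale degree 3 in E major carries G#m (iii). In E minor the chord on that degree is G, so here it functions as bIII, borrowed from the parallel minor.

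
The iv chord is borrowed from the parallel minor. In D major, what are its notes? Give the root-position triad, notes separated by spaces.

iv is built on scale degree 4, which is G in both D major and its parallel. Stacking thirds in D minor on G gives G–Bb–D.

G Bb D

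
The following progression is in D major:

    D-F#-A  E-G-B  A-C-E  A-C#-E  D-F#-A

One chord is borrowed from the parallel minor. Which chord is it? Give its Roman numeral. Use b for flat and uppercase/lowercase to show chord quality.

v

D major has the diatonic set D, Em, F#m, G, A, Bm, C#dim. D–F#–A = D, E–G–B = Em and A–C#–E = A are all diatonic. A–C–E doesn't fit — on degree 5 D major would have A (V). Am is the degree-5 chord of D minor, so it is the borrowed v.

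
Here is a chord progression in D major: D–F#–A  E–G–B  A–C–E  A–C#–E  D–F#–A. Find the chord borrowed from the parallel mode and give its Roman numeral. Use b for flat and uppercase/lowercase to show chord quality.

v

D major has the diatonic set D, Em, F#m, G, A, Bm, C#dim. D–F#–A = D, E–G–B = Em and A–C#–E = A all belong to that set. A–C–E doesn't fit — on degree 5 D major would have A (V). Am is the degree-5 chord of D minor, so it is the borrowed v.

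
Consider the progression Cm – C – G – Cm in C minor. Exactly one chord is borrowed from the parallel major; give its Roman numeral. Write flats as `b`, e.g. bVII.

I

The diatonic triads in C minor (with V from harmonic minor) are Cm, Ddim, Eb, Fm, G, Ab, Bb. Cm and G both belong to that set. C (C–E–G) doesn't fit — on degree 1 C minor would have Cm (i). C is the degree-1 chord of C major, so it is the borrowed I.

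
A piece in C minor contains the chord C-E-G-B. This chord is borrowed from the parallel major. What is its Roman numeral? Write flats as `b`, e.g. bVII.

Imaj7

The root C is the diatonic 1st degree of C minor; the borrowing shows in the chord quality. C–E–G–B is a major-seventh chord — the form found in C major, not the diatonic i (Cm). Borrowed into C minor it is written Imaj7.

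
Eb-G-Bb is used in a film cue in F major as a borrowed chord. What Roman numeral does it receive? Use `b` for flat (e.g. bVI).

bVII

In F major scale degree 7 is E; Eb is its lowered form, from F minor. Diatonically F major has Edim (vii°) on that degree; Eb–G–Bb is instead the major chord native to F minor, so it takes the label bVII.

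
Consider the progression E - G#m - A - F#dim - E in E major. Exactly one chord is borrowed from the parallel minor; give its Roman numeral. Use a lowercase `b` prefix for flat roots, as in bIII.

ii°

The diatonic triads in E major are E, F#m, G#m, A, B, C#m, D#dim. E, G#m and A are all diatonic. But F#dim (F#–A–C) is foreign: the diatonic ii on degree 2 is F#m, whereas F#dim comes from E minor. It is labeled ii°.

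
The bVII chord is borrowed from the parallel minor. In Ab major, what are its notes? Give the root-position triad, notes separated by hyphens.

bVII is built on the lowered scale degree 7. In Ab major degree 7 is G; lowered it becomes Gb. In Ab minor the chord on Gb is Gb–Bb–Db.

Gb-Bb-Db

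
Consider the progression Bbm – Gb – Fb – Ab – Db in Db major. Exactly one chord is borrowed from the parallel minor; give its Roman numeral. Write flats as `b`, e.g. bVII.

bIII

In Db major the diatonic chords are Db, Ebm, Fm, Gb, Ab, Bbm, Cdim. Of the given chords, Bbm, Gb, Ab and Db are diatonic. Fb (Fb–Ab–Cb) doesn't fit — on degree 3 Db major would have Fm (iii). Fb is the degree-3 chord of Db minor, so it is the borrowed bIII.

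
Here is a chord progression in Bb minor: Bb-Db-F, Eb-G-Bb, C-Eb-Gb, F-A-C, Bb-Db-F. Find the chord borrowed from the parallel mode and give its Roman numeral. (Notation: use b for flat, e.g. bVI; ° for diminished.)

IV

In Bb minor (with V from harmonic minor) the diatonic chords are Bbm, Cdim, Db, Ebm, F, Gb, Ab. Bb–Db–F = Bbm, C–Eb–Gb = Cdim and F–A–C = F all belong to that set. Eb–G–Bb is not: scale degree 4 in Bb minor carries Ebm (iv). In Bb major the chord on that degree is Eb, so here it functions as IV, borrowed from the parallel major.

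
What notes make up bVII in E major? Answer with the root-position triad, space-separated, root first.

D F# A

The root of bVII is the lowered 7th degree: D# becomes D. Building the major chord from the parallel minor on D: D–F#–A.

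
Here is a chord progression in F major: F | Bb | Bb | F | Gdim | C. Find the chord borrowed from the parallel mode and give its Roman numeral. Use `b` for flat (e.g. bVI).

F major has the diatonic set F, Gm, Am, Bb, C, Dm, Edim. F, Bb and C all belong to that set. Gdim (G–Bb–Db) is not: scale degree 2 in F major carries Gm (ii). In F minor the chord on that degree is Gdim, so here it functions as ii°, borrowed from the parallel minor.

ii°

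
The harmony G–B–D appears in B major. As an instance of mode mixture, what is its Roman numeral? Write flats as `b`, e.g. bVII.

bVI

G is the lowered form of scale degree 6 in B major (the diatonic degree 6 is G#). G–B–D is a major chord — the form found in B minor, not the diatonic vi (G#m). Borrowed into B major it is written bVI.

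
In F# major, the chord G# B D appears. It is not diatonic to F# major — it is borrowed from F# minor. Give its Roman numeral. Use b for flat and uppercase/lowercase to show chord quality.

The root G# is the diatonic 2nd degree of F# major; the borrowing shows in the chord quality. Diatonically F# major has G#m (ii) on that degree; G#–B–D is instead the diminished chord native to F# minor, so it takes the label ii°.

ii°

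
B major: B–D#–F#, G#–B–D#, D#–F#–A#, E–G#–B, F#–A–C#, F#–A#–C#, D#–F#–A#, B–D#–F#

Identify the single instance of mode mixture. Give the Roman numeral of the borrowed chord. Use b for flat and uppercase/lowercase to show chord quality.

v

B major has the diatonic set B, C#m, D#m, E, F#, G#m, A#dim. B–D#–F# = B, G#–B–D# = G#m, D#–F#–A# = D#m, E–G#–B = E and F#–A#–C# = F# all belong to that set. F#–A–C# doesn't fit — on degree 5 B major would have F# (V). F#m is the degree-5 chord of B minor, so it is the borrowed v.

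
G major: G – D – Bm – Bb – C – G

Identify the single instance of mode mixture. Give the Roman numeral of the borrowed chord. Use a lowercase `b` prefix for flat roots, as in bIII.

bIII

The diatonic triads in G major are G, Am, Bm, C, D, Em, F#dim. G, D, Bm and C all belong to that set. Bb (Bb–D–F) doesn't fit — on degree 3 G major would have Bm (iii). Bb is the degree-3 chord of G minor, so it is the borrowed bIII.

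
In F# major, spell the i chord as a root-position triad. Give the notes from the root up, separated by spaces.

i is built on scale degree 1, which is F# in both F# major and its parallel. In F# minor the chord on F# is F#–A–C#.

F# A C#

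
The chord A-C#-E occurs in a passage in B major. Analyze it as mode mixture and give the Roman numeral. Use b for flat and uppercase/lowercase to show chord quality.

bVII

In B major scale degree 7 is A#; A is its lowered form, from B minor. The diatonic chord on degree 7 would be A#dim (vii°), but A–C#–E is the major chord from B minor. As a borrowed chord it is labeled bVII.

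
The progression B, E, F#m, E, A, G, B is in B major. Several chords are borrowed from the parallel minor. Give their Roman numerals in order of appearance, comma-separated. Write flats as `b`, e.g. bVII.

v, bVII, bVI

The diatonic triads in B major are B, C#m, D#m, E, F#, G#m, A#dim. B and E both belong to that set. But F#m (F#–A–C#) is foreign: the diatonic V on degree 5 is F#, whereas F#m comes from B minor. It is labeled v. A (A–C#–E) is not: scale degree 7 in B major carries A#dim (vii°). In B minor the chord on that degree is A, so here it functions as bVII, borrowed from the parallel minor. G (G–B–D) doesn't fit — on degree 6 B major would have G#m (vi). G is the degree-6 chord of B minor, so it is the borrowed bVI.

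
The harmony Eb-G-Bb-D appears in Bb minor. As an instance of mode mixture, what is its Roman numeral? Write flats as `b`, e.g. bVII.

IVmaj7

Eb is scale degree 4 in Bb minor. Diatonically Bb minor has Ebm (iv) on that degree; Eb–G–Bb–D is instead the major-seventh chord native to Bb major, so it takes the label IVmaj7.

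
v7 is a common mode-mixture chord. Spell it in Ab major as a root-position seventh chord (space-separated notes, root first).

Eb Gb Bb Db

The root, Eb, is scale degree 5 — the same note in Ab major and Ab minor; only the chord quality changes. Stacking thirds in Ab minor on Eb gives Eb–Gb–Bb–Db.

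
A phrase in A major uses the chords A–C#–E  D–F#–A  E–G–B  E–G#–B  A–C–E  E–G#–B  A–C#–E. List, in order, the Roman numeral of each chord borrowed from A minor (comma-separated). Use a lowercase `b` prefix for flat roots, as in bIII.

v, i

The diatonic triads in A major are A, Bm, C#m, D, E, F#m, G#dim. Of the given chords, A–C#–E = A, D–F#–A = D and E–G#–B = E are diatonic. But E–G–B is foreign: the diatonic V on degree 5 is E, whereas Em comes from A minor. It is labeled v. A–C–E is not: scale degree 1 in A major carries A (I). In A minor the chord on that degree is Am, so here it functions as i, borrowed from the parallel minor.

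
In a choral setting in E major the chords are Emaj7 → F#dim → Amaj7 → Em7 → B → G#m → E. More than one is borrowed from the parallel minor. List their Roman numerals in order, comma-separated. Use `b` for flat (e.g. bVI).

The diatonic triads in E major are E, F#m, G#m, A, B, C#m, D#dim. Of the given chords, Emaj7, Amaj7, B, G#m and E are diatonic. But F#dim (F#–A–C) is foreign: the diatonic ii on degree 2 is F#m, whereas F#dim comes from E minor. It is labeled ii°. Em7 (E–G–B–D) is not: scale degree 1 in E major carries E (I). In E minor the chord on that degree is Em7, so here it functions as i7, borrowed from the parallel minor.

ii°, i7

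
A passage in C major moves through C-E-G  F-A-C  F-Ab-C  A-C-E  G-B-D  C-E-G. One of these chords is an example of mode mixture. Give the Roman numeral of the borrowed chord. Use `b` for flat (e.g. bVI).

iv

The diatonic triads in C major are C, Dm, Em, F, G, Am, Bdim. C–E–G = C, F–A–C = F, A–C–E = Am and G–B–D = G all belong to that set. F–Ab–C doesn't fit — on degree 4 C major would have F (IV). Fm is the degree-4 chord of C minor, so it is the borrowed iv.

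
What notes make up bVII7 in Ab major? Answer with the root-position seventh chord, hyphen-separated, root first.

Gb-Bb-Db-Fb

bVII7 is built on the lowered scale degree 7. In Ab major degree 7 is G; lowered it becomes Gb. Building the dominant-seventh chord from the parallel minor on Gb: Gb–Bb–Db–Fb.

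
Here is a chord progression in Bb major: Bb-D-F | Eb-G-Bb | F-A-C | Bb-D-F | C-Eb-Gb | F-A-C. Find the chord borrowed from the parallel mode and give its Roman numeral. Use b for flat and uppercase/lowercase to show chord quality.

ii°

In Bb major the diatonic chords are Bb, Cm, Dm, Eb, F, Gm, Adim. Of the given chords, Bb–D–F = Bb, Eb–G–Bb = Eb and F–A–C = F are diatonic. C–Eb–Gb doesn't fit — on degree 2 Bb major would have Cm (ii). Cdim is the degree-2 chord of Bb minor, so it is the borrowed ii°.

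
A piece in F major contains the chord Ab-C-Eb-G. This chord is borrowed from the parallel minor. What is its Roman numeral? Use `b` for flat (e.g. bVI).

In F major scale degree 3 is A; Ab is its lowered form, from F minor. The diatonic chord on degree 3 would be Am (iii), but Ab–C–Eb–G is the major-seventh chord from F minor. As a borrowed chord it is labeled bIIImaj7.

bIIImaj7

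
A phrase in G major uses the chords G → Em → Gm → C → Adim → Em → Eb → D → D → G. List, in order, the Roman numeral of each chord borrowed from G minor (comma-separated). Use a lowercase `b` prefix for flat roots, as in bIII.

i, ii°, bVI

The diatonic triads in G major are G, Am, Bm, C, D, Em, F#dim. Of the given chords, G, Em, C and D are diatonic. Gm (G–Bb–D) is not: scale degree 1 in G major carries G (I). In G minor the chord on that degree is Gm, so here it functions as i, borrowed from the parallel minor. But Adim (A–C–Eb) is foreign: the diatonic ii on degree 2 is Am, whereas Adim comes from G minor. It is labeled ii°. Eb (Eb–G–Bb) doesn't fit — on degree 6 G major would have Em (vi). Eb is the degree-6 chord of G minor, so it is the borrowed bVI.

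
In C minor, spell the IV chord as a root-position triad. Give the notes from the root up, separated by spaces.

F A C

IV is built on scale degree 4, which is F in both C minor and its parallel. Building the major chord from the parallel major on F: F–A–C.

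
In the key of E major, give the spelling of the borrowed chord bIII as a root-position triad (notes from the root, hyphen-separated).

G-B-D

The root of bIII is the lowered 3rd degree: G# becomes G. Stacking thirds in E minor on G gives G–B–D.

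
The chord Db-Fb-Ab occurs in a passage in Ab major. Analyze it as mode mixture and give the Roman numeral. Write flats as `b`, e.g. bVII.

iv

Db is scale degree 4 in Ab major. Db–Fb–Ab is a minor chord — the form found in Ab minor, not the diatonic IV (Db). Borrowed into Ab major it is written iv.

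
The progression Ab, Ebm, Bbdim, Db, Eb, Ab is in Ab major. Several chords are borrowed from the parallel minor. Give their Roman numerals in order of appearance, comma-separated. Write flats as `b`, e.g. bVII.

v, ii°

Ab major has the diatonic set Ab, Bbm, Cm, Db, Eb, Fm, Gdim. Ab, Db and Eb are all diatonic. Ebm (Eb–Gb–Bb) is not: scale degree 5 in Ab major carries Eb (V). In Ab minor the chord on that degree is Ebm, so here it functions as v, borrowed from the parallel minor. Bbdim (Bb–Db–Fb) doesn't fit — on degree 2 Ab major would have Bbm (ii). Bbdim is the degree-2 chord of Ab minor, so it is the borrowed ii°.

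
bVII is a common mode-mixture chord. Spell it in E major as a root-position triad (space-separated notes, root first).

bVII is built on the lowered scale degree 7. In E major degree 7 is D#; lowered it becomes D. Stacking thirds in E minor on D gives D–F#–A.

D F# A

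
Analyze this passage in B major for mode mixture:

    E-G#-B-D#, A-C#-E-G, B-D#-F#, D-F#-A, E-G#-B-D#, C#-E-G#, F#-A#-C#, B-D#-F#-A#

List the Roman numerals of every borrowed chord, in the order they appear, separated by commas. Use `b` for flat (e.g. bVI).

bVII7, bIII

B major has the diatonic set B, C#m, D#m, E, F#, G#m, A#dim. E–G#–B–D# = Emaj7, B–D#–F# = B, C#–E–G# = C#m, F#–A#–C# = F# and B–D#–F#–A# = Bmaj7 all belong to that set. But A–C#–E–G is foreign: the diatonic vii° on degree 7 is A#dim, whereas A7 comes from B minor. It is labeled bVII7. But D–F#–A is foreign: the diatonic iii on degree 3 is D#m, whereas D comes from B minor. It is labeled bIII.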